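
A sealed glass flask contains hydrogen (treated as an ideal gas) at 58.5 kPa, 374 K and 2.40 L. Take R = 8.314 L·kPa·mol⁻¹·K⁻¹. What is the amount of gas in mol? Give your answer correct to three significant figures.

n ≈ 0.0452 mol

PV = nRT ⇒ n = PV/(RT) = (58.5 × 2.40) / (8.314 × 374)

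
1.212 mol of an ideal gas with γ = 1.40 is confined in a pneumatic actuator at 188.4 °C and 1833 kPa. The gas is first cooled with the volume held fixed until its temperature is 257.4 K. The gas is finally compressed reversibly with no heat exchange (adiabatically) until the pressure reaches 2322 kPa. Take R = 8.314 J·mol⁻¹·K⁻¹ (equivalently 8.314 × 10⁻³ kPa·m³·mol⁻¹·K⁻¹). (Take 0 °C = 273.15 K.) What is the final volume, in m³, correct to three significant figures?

Convert: T₁ = 461.5 K.
From PV = nRT: V₁ = nRT₁/P₁ = 0.002537 m³.
V constant ⇒ P ∝ T: V₂ = V₁; P₂ = P₁·(T₂/T₁) = 1022 kPa.
Reversible adiabatic, γ = 1.40: T₃ = T₂·(P₃/P₂)^((γ−1)/γ) = 325.4 K; V₃ = V₂·(P₂/P₃)^(1/γ) = 0.001412 m³.

V₃ ≈ 0.00141 m³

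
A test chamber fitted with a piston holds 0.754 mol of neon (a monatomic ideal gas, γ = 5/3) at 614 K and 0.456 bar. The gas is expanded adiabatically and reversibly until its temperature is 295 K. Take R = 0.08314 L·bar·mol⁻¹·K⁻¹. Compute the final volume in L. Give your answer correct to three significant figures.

V₂ ≈ 253 L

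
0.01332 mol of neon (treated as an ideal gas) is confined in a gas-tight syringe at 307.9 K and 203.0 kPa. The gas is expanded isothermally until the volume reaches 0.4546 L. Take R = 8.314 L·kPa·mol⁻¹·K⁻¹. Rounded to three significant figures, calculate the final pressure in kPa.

From PV = nRT: V₁ = nRT₁/P₁ = 0.1680 L.
Isothermal, so P V is constant: T₂ = T₁; P₂ = P₁·(V₁/V₂) = 75.01 kPa.

P₂ ≈ 75.0 kPa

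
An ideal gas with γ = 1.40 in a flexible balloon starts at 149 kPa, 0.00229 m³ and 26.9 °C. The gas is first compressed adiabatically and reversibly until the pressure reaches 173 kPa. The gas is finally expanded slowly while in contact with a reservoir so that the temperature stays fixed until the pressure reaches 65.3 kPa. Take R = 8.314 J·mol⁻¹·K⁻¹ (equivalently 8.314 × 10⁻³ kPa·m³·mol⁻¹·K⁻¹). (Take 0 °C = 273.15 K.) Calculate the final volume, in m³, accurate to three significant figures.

V₃ ≈ 0.00545 m³

Convert: T₁ = 300.0 K.
Reversible adiabatic, γ = 1.40: T₂ = T₁·(P₂/P₁)^((γ−1)/γ) = 313.1 K; V₂ = V₁·(P₁/P₂)^(1/γ) = 0.002058 m³.
Isothermal, so P V is constant: T₃ = T₂; V₃ = V₂·(P₂/P₃) = 0.005453 m³.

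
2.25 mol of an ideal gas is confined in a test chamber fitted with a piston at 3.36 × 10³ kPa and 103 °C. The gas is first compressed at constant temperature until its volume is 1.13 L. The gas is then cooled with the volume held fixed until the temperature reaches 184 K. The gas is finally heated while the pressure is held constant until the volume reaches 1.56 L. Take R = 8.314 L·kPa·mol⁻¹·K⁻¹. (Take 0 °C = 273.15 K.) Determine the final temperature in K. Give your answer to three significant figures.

T₄ ≈ 254 K

Convert: T₁ = 376.1 K.
From PV = nRT: V₁ = nRT₁/P₁ = 2.094 L.
T constant ⇒ Boyle's law P V = const: T₂ = T₁; P₂ = P₁·(V₁/V₂) = 6227 kPa.
Isochoric, so P/T is constant: V₃ = V₂; P₃ = P₂·(T₃/T₂) = 3046 kPa.
Isobaric, so V/T is constant: P₄ = P₃; T₄ = T₃·(V₄/V₃) = 254.0 K.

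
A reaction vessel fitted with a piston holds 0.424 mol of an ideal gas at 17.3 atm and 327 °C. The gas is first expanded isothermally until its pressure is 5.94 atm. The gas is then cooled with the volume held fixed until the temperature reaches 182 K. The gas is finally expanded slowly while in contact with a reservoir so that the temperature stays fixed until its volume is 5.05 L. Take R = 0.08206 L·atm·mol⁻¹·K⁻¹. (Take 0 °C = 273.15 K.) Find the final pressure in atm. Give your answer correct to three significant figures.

P₄ ≈ 1.25 atm

Convert: T₁ = 600.1 K.
From PV = nRT: V₁ = nRT₁/P₁ = 1.207 L.
Isothermal, so P V is constant: T₂ = T₁; V₂ = V₁·(P₁/P₂) = 3.515 L.
V constant ⇒ P ∝ T: V₃ = V₂; P₃ = P₂·(T₃/T₂) = 1.801 atm.
T constant ⇒ Boyle's law P V = const: T₄ = T₃; P₄ = P₃·(V₃/V₄) = 1.254 atm.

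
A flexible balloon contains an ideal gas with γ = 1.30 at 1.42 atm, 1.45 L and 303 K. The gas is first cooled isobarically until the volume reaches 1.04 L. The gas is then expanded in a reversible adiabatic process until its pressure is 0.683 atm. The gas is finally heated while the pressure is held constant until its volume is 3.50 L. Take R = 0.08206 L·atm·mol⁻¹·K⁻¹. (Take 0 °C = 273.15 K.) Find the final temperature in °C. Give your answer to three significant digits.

T₄ ≈ 78.6 °C

Isobaric, so V/T is constant: P₂ = P₁; T₂ = T₁·(V₂/V₁) = 217.3 K.
Reversible adiabatic, γ = 1.30: T₃ = T₂·(P₃/P₂)^((γ−1)/γ) = 183.5 K; V₃ = V₂·(P₂/P₃)^(1/γ) = 1.826 L.
Isobaric, so V/T is constant: P₄ = P₃; T₄ = T₃·(V₄/V₃) = 351.8 K.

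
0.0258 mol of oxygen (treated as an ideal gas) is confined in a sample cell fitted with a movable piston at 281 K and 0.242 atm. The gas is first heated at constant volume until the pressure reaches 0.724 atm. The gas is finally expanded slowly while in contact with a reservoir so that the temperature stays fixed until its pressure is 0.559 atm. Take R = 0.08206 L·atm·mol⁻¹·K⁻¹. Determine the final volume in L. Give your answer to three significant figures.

V₃ ≈ 3.18 L

From PV = nRT: V₁ = nRT₁/P₁ = 2.458 L.
Isochoric, so P/T is constant: V₂ = V₁; T₂ = T₁·(P₂/P₁) = 840.7 K.
Isothermal, so P V is constant: T₃ = T₂; V₃ = V₂·(P₂/P₃) = 3.184 L.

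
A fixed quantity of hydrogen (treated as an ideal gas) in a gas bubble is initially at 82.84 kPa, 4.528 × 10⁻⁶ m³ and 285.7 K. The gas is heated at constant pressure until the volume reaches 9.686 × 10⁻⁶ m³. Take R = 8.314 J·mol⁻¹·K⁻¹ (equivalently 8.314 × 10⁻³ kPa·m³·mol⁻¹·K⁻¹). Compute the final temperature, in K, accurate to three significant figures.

P constant ⇒ V ∝ T: P₂ = P₁; T₂ = T₁·(V₂/V₁) = 611.2 K.

T₂ ≈ 611 K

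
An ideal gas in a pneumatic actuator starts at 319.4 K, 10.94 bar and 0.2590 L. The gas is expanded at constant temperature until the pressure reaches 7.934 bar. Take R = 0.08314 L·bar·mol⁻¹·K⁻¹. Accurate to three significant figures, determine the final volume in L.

V₂ ≈ 0.357 L

Isothermal, so P V is constant: T₂ = T₁; V₂ = V₁·(P₁/P₂) = 0.3571 L.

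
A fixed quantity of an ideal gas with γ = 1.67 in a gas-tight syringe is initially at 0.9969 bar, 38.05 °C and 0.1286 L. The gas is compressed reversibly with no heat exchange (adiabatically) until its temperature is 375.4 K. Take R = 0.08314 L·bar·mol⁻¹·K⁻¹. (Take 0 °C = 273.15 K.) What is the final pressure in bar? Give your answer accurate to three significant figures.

P₂ ≈ 1.59 bar

Convert: T₁ = 311.2 K.
Adiabatic (γ = 1.67), T V^(γ−1) and P V^γ constant: P₂ = P₁·(T₂/T₁)^(γ/(γ−1)) = 1.591 bar; V₂ = V₁·(T₁/T₂)^(1/(γ−1)) = 0.09720 L.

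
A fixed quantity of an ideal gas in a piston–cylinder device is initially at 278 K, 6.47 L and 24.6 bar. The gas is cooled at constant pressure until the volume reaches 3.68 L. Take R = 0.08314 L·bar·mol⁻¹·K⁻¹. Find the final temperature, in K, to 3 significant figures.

P constant ⇒ V ∝ T: P₂ = P₁; T₂ = T₁·(V₂/V₁) = 158.1 K.

T₂ ≈ 158 K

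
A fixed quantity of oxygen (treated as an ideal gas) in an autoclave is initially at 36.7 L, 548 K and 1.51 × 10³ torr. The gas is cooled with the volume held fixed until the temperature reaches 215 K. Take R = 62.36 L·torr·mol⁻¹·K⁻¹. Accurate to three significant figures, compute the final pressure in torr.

P₂ ≈ 592 torr

Isochoric, so P/T is constant: V₂ = V₁; P₂ = P₁·(T₂/T₁) = 592.4 torr.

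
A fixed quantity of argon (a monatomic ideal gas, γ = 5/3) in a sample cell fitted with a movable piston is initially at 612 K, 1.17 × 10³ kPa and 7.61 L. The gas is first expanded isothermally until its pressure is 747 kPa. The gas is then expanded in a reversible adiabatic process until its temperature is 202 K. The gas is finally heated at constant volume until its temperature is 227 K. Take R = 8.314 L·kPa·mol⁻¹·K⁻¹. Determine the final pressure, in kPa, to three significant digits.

P₄ ≈ 52.5 kPa

Isothermal, so P V is constant: T₂ = T₁; V₂ = V₁·(P₁/P₂) = 11.92 L.
Reversible adiabatic, γ = 5/3: P₃ = P₂·(T₃/T₂)^(γ/(γ−1)) = 46.75 kPa; V₃ = V₂·(T₂/T₃)^(1/(γ−1)) = 62.86 L.
V constant ⇒ P ∝ T: V₄ = V₃; P₄ = P₃·(T₄/T₃) = 52.54 kPa.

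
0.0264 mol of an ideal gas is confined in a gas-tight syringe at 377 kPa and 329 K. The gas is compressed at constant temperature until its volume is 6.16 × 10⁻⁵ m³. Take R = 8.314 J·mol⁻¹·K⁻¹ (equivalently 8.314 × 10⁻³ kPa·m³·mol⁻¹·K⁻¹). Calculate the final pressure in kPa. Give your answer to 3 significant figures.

From PV = nRT: V₁ = nRT₁/P₁ = 0.0001915 m³.
T constant ⇒ Boyle's law P V = const: T₂ = T₁; P₂ = P₁·(V₁/V₂) = 1172 kPa.

P₂ ≈ 1.17e+03 kPa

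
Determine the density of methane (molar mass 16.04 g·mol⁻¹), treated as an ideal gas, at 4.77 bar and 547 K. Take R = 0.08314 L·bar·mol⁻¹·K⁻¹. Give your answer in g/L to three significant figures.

ρ = PM/(RT) = (4.77 × 16.04) / (0.08314 × 547.0)

ρ ≈ 1.68 g/L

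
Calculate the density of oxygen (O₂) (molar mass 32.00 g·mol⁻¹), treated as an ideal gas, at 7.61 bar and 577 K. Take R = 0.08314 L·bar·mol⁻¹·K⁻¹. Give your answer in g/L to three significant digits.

ρ ≈ 5.08 g/L

ρ = PM/(RT) = (7.61 × 32.00) / (0.08314 × 577.0)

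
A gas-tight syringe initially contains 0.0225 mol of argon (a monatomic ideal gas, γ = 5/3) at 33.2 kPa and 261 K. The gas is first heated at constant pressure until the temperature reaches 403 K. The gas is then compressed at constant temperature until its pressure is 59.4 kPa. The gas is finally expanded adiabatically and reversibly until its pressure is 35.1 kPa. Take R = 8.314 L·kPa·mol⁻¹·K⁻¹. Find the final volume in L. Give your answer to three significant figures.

V₄ ≈ 1.74 L

From PV = nRT: V₁ = nRT₁/P₁ = 1.471 L.
P constant ⇒ V ∝ T: P₂ = P₁; V₂ = V₁·(T₂/T₁) = 2.271 L.
T constant ⇒ Boyle's law P V = const: T₃ = T₂; V₃ = V₂·(P₂/P₃) = 1.269 L.
Adiabatic (γ = 5/3), T V^(γ−1) and P V^γ constant: T₄ = T₃·(P₄/P₃)^((γ−1)/γ) = 326.5 K; V₄ = V₃·(P₃/P₄)^(1/γ) = 1.740 L.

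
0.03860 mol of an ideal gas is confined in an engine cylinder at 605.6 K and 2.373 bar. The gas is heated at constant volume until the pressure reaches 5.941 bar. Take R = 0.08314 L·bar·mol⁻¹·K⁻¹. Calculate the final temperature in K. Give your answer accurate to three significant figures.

From PV = nRT: V₁ = nRT₁/P₁ = 0.8190 L.
V constant ⇒ P ∝ T: V₂ = V₁; T₂ = T₁·(P₂/P₁) = 1516 K.

T₂ ≈ 1.52e+03 K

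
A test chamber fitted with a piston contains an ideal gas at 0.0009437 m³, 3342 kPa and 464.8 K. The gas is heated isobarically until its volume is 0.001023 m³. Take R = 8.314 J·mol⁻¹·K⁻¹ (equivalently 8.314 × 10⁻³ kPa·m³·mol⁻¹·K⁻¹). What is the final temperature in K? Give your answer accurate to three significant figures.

Isobaric, so V/T is constant: P₂ = P₁; T₂ = T₁·(V₂/V₁) = 503.9 K.

T₂ ≈ 504 K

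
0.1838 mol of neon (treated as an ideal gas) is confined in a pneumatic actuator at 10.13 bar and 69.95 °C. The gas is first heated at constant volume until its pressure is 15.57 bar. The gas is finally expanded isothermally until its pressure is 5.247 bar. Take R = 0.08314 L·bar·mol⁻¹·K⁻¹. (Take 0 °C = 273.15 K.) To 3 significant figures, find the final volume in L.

Convert: T₁ = 343.1 K.
From PV = nRT: V₁ = nRT₁/P₁ = 0.5176 L.
V constant ⇒ P ∝ T: V₂ = V₁; T₂ = T₁·(P₂/P₁) = 527.4 K.
Isothermal, so P V is constant: T₃ = T₂; V₃ = V₂·(P₂/P₃) = 1.536 L.

V₃ ≈ 1.54 L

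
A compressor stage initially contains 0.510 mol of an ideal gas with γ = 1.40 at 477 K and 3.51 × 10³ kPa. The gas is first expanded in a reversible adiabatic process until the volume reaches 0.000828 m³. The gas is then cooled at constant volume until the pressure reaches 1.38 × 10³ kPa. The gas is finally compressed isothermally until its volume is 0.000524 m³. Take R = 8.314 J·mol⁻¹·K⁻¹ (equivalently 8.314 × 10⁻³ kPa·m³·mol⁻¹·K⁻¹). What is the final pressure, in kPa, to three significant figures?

P₄ ≈ 2.18e+03 kPa

From PV = nRT: V₁ = nRT₁/P₁ = 0.0005762 m³.
Reversible adiabatic, γ = 1.40: T₂ = T₁·(V₁/V₂)^(γ−1) = 412.6 K; P₂ = P₁·(V₁/V₂)^γ = 2113 kPa.
Isochoric, so P/T is constant: V₃ = V₂; T₃ = T₂·(P₃/P₂) = 269.5 K.
Isothermal, so P V is constant: T₄ = T₃; P₄ = P₃·(V₃/V₄) = 2181 kPa.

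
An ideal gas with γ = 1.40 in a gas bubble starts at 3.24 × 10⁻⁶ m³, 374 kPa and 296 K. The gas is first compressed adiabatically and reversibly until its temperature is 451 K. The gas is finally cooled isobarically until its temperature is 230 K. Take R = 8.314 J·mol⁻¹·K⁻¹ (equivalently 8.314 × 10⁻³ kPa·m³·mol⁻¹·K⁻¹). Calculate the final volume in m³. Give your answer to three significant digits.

V₃ ≈ 5.77e-07 m³

Reversible adiabatic, γ = 1.40: P₂ = P₁·(T₂/T₁)^(γ/(γ−1)) = 1633 kPa; V₂ = V₁·(T₁/T₂)^(1/(γ−1)) = 1.131e-06 m³.
P constant ⇒ V ∝ T: P₃ = P₂; V₃ = V₂·(T₃/T₂) = 5.766e-07 m³.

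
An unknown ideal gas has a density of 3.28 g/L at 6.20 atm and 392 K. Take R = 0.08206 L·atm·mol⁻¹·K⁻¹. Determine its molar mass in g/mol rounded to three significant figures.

M ≈ 17.0 g/mol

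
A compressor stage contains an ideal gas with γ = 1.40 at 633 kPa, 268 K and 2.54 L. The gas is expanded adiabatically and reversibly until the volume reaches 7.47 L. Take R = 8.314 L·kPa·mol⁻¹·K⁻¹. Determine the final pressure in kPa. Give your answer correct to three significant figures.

Adiabatic (γ = 1.40), T V^(γ−1) and P V^γ constant: T₂ = T₁·(V₁/V₂)^(γ−1) = 174.1 K; P₂ = P₁·(V₁/V₂)^γ = 139.8 kPa.

P₂ ≈ 140 kPa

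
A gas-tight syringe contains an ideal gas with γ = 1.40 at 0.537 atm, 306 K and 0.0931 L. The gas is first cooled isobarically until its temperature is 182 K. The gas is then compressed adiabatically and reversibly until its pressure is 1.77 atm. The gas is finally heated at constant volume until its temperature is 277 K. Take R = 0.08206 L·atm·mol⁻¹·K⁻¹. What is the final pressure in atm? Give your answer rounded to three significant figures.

Isobaric, so V/T is constant: P₂ = P₁; V₂ = V₁·(T₂/T₁) = 0.05537 L.
Reversible adiabatic, γ = 1.40: T₃ = T₂·(P₃/P₂)^((γ−1)/γ) = 255.9 K; V₃ = V₂·(P₂/P₃)^(1/γ) = 0.02362 L.
V constant ⇒ P ∝ T: V₄ = V₃; P₄ = P₃·(T₄/T₃) = 1.916 atm.

P₄ ≈ 1.92 atm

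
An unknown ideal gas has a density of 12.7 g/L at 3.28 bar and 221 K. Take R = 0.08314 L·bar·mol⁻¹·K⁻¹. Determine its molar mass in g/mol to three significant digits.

M ≈ 71.1 g/mol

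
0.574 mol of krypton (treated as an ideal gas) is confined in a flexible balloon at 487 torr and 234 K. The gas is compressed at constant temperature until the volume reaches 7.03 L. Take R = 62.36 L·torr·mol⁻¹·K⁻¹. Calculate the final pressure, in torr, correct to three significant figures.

P₂ ≈ 1.19e+03 torr

From PV = nRT: V₁ = nRT₁/P₁ = 17.20 L.
Isothermal, so P V is constant: T₂ = T₁; P₂ = P₁·(V₁/V₂) = 1191 torr.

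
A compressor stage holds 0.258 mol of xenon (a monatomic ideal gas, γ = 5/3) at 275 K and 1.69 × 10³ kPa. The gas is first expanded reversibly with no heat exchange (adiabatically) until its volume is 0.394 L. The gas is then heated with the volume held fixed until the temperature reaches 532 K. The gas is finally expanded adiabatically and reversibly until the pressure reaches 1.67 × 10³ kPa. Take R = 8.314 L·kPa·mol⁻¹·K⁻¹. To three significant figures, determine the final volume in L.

From PV = nRT: V₁ = nRT₁/P₁ = 0.3490 L.
Reversible adiabatic, γ = 5/3: T₂ = T₁·(V₁/V₂)^(γ−1) = 253.7 K; P₂ = P₁·(V₁/V₂)^γ = 1381 kPa.
V constant ⇒ P ∝ T: V₃ = V₂; P₃ = P₂·(T₃/T₂) = 2896 kPa.
Adiabatic (γ = 5/3), T V^(γ−1) and P V^γ constant: T₄ = T₃·(P₄/P₃)^((γ−1)/γ) = 426.8 K; V₄ = V₃·(P₃/P₄)^(1/γ) = 0.5482 L.

V₄ ≈ 0.548 L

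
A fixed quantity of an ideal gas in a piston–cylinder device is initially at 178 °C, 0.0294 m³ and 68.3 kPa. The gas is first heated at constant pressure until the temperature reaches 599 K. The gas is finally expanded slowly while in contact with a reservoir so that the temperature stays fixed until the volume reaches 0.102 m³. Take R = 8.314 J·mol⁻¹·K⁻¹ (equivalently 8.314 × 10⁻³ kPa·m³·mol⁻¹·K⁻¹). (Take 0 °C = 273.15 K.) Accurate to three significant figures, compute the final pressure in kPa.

Convert: T₁ = 451.1 K.
P constant ⇒ V ∝ T: P₂ = P₁; V₂ = V₁·(T₂/T₁) = 0.03903 m³.
T constant ⇒ Boyle's law P V = const: T₃ = T₂; P₃ = P₂·(V₂/V₃) = 26.14 kPa.

P₃ ≈ 26.1 kPa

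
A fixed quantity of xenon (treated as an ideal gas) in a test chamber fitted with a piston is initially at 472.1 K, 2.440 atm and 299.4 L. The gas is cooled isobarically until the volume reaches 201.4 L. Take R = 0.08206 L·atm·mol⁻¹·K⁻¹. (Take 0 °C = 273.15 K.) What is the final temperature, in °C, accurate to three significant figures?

Isobaric, so V/T is constant: P₂ = P₁; T₂ = T₁·(V₂/V₁) = 317.6 K.

T₂ ≈ 44.4 °C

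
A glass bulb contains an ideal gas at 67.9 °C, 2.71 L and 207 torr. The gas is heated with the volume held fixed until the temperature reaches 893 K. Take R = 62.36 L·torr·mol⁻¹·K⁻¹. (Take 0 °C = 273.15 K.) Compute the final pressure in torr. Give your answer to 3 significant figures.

Convert: T₁ = 341.0 K.
Isochoric, so P/T is constant: V₂ = V₁; P₂ = P₁·(T₂/T₁) = 542.0 torr.

P₂ ≈ 542 torr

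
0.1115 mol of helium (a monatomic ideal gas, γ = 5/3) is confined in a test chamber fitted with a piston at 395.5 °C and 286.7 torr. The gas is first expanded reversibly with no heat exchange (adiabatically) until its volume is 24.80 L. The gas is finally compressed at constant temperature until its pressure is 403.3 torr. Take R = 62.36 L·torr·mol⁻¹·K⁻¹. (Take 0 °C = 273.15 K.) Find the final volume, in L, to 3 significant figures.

V₃ ≈ 8.68 L

Convert: T₁ = 668.6 K.
From PV = nRT: V₁ = nRT₁/P₁ = 16.22 L.
Adiabatic (γ = 5/3), T V^(γ−1) and P V^γ constant: T₂ = T₁·(V₁/V₂)^(γ−1) = 503.7 K; P₂ = P₁·(V₁/V₂)^γ = 141.2 torr.
Isothermal, so P V is constant: T₃ = T₂; V₃ = V₂·(P₂/P₃) = 8.685 L.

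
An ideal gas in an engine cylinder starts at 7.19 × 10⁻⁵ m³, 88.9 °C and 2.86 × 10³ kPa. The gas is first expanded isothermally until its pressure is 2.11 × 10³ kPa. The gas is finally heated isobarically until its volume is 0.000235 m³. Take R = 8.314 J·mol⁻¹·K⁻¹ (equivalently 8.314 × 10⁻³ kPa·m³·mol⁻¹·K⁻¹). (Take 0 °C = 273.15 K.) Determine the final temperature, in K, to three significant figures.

Convert: T₁ = 362.0 K.
Isothermal, so P V is constant: T₂ = T₁; V₂ = V₁·(P₁/P₂) = 9.746e-05 m³.
Isobaric, so V/T is constant: P₃ = P₂; T₃ = T₂·(V₃/V₂) = 873.0 K.

T₃ ≈ 873 K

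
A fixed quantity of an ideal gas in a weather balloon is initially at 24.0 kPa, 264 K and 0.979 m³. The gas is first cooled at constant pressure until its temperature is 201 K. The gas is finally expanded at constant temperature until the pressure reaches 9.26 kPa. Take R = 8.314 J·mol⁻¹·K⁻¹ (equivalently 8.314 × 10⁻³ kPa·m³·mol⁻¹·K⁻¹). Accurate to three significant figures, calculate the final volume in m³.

Isobaric, so V/T is constant: P₂ = P₁; V₂ = V₁·(T₂/T₁) = 0.7454 m³.
T constant ⇒ Boyle's law P V = const: T₃ = T₂; V₃ = V₂·(P₂/P₃) = 1.932 m³.

V₃ ≈ 1.93 m³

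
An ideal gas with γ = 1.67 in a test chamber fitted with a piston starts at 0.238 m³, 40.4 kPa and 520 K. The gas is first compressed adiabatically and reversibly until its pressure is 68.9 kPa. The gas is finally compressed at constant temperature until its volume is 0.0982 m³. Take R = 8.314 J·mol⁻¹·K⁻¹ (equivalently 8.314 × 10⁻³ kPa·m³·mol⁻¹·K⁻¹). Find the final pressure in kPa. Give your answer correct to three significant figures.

P₃ ≈ 121 kPa

Adiabatic (γ = 1.67), T V^(γ−1) and P V^γ constant: T₂ = T₁·(P₂/P₁)^((γ−1)/γ) = 644.2 K; V₂ = V₁·(P₁/P₂)^(1/γ) = 0.1729 m³.
Isothermal, so P V is constant: T₃ = T₂; P₃ = P₂·(V₂/V₃) = 121.3 kPa.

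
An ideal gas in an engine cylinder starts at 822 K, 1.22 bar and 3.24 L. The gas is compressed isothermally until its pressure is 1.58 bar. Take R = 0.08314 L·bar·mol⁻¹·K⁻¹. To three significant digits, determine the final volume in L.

V₂ ≈ 2.50 L

Isothermal, so P V is constant: T₂ = T₁; V₂ = V₁·(P₁/P₂) = 2.502 L.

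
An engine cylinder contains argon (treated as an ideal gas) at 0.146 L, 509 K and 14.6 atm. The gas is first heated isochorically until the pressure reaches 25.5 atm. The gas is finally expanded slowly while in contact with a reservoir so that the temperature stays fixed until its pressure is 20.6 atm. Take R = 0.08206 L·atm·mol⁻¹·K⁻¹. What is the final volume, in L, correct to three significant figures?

V₃ ≈ 0.181 L

V constant ⇒ P ∝ T: V₂ = V₁; T₂ = T₁·(P₂/P₁) = 889.0 K.
Isothermal, so P V is constant: T₃ = T₂; V₃ = V₂·(P₂/P₃) = 0.1807 L.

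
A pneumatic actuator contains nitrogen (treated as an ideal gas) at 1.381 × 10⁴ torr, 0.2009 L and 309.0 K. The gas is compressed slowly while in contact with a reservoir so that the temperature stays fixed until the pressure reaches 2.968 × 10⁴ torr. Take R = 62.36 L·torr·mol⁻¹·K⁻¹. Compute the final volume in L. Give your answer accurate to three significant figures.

T constant ⇒ Boyle's law P V = const: T₂ = T₁; V₂ = V₁·(P₁/P₂) = 0.09348 L.

V₂ ≈ 0.0935 L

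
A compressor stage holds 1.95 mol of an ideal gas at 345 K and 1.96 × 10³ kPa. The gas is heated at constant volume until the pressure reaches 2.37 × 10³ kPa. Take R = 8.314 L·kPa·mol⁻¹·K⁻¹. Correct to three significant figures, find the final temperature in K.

T₂ ≈ 417 K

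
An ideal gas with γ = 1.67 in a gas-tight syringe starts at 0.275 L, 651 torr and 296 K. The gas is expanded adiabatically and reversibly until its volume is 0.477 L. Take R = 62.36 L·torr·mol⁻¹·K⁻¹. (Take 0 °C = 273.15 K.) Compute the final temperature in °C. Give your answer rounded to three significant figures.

Adiabatic (γ = 1.67), T V^(γ−1) and P V^γ constant: T₂ = T₁·(V₁/V₂)^(γ−1) = 204.7 K; P₂ = P₁·(V₁/V₂)^γ = 259.5 torr.

T₂ ≈ -68.5 °C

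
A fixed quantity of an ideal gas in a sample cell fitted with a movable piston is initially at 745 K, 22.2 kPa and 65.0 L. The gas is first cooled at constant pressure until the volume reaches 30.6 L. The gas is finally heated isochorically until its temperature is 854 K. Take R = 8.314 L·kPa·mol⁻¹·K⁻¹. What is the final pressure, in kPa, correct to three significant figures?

P₃ ≈ 54.1 kPa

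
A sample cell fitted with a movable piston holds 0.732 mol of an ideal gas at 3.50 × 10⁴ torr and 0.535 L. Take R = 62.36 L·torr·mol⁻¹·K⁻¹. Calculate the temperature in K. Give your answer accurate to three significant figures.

PV = nRT ⇒ T = PV/(nR) = (3.50e+04 × 0.535) / (0.732 × 62.36)

T ≈ 410 K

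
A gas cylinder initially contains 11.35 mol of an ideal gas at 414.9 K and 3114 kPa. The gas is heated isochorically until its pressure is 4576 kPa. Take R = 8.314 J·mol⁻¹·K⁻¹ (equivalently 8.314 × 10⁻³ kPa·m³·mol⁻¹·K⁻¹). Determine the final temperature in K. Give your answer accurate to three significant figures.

T₂ ≈ 610 K

From PV = nRT: V₁ = nRT₁/P₁ = 0.01257 m³.
Isochoric, so P/T is constant: V₂ = V₁; T₂ = T₁·(P₂/P₁) = 609.7 K.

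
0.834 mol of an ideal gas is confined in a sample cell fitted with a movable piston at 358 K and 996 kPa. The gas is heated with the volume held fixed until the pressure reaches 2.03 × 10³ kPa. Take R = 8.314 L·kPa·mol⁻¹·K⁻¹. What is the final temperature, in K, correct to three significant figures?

From PV = nRT: V₁ = nRT₁/P₁ = 2.492 L.
V constant ⇒ P ∝ T: V₂ = V₁; T₂ = T₁·(P₂/P₁) = 729.7 K.

T₂ ≈ 730 K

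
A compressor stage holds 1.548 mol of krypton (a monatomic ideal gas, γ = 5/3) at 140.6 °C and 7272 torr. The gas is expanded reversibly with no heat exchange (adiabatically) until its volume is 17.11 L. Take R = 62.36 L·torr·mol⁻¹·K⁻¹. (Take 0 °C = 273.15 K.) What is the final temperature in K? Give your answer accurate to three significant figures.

Convert: T₁ = 413.8 K.
From PV = nRT: V₁ = nRT₁/P₁ = 5.492 L.
Adiabatic (γ = 5/3), T V^(γ−1) and P V^γ constant: T₂ = T₁·(V₁/V₂)^(γ−1) = 194.0 K; P₂ = P₁·(V₁/V₂)^γ = 1094 torr.

T₂ ≈ 194 K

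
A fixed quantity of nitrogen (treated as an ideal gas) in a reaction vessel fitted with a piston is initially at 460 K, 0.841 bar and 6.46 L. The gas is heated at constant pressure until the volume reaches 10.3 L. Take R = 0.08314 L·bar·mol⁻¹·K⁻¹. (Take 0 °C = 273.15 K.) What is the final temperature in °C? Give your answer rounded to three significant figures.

T₂ ≈ 460 °C

Isobaric, so V/T is constant: P₂ = P₁; T₂ = T₁·(V₂/V₁) = 733.4 K.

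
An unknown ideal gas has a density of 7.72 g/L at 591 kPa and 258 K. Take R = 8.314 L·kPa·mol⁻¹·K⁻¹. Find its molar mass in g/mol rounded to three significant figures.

M ≈ 28.0 g/mol

ρ = PM/(RT) ⇒ M = ρRT/P = (7.72 × 8.314 × 258.0) / 591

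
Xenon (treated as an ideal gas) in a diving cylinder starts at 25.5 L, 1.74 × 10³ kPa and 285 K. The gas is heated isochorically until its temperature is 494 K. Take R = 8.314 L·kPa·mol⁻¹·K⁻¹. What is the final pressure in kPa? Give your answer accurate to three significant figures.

P₂ ≈ 3.02e+03 kPa

Isochoric, so P/T is constant: V₂ = V₁; P₂ = P₁·(T₂/T₁) = 3016 kPa.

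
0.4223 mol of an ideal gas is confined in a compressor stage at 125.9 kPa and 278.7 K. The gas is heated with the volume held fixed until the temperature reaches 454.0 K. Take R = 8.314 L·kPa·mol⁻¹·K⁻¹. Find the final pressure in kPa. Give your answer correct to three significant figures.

P₂ ≈ 205 kPa

From PV = nRT: V₁ = nRT₁/P₁ = 7.772 L.
Isochoric, so P/T is constant: V₂ = V₁; P₂ = P₁·(T₂/T₁) = 205.1 kPa.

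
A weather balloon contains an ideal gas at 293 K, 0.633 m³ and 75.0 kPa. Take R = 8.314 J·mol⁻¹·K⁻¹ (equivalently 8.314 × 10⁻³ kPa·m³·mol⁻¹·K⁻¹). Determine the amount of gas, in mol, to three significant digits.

n ≈ 19.5 mol

PV = nRT ⇒ n = PV/(RT) = (75.0 × 0.633) / (8.314 × 10⁻³ × 293)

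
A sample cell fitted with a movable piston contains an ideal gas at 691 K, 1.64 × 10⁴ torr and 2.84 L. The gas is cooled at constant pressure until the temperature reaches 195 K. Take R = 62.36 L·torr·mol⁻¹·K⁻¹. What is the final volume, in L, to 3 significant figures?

V₂ ≈ 0.801 L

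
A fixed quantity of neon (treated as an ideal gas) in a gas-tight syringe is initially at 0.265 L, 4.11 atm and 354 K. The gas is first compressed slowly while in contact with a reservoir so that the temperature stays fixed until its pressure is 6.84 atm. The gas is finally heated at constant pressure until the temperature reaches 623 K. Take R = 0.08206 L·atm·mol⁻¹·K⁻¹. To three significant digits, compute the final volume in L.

V₃ ≈ 0.280 L

Isothermal, so P V is constant: T₂ = T₁; V₂ = V₁·(P₁/P₂) = 0.1592 L.
P constant ⇒ V ∝ T: P₃ = P₂; V₃ = V₂·(T₃/T₂) = 0.2802 L.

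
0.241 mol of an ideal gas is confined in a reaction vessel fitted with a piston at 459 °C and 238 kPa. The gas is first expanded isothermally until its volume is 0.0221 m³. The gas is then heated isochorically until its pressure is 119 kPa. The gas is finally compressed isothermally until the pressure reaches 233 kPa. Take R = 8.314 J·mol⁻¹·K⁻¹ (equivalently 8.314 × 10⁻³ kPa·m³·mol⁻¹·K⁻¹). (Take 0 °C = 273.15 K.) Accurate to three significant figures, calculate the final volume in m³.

Convert: T₁ = 732.1 K.
From PV = nRT: V₁ = nRT₁/P₁ = 0.006164 m³.
Isothermal, so P V is constant: T₂ = T₁; P₂ = P₁·(V₁/V₂) = 66.38 kPa.
V constant ⇒ P ∝ T: V₃ = V₂; T₃ = T₂·(P₃/P₂) = 1313 K.
T constant ⇒ Boyle's law P V = const: T₄ = T₃; V₄ = V₃·(P₃/P₄) = 0.01129 m³.

V₄ ≈ 0.0113 m³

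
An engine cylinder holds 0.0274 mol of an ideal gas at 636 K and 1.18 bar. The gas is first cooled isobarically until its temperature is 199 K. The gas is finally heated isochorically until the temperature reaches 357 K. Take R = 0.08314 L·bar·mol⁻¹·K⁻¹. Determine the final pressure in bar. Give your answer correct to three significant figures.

P₃ ≈ 2.12 bar

From PV = nRT: V₁ = nRT₁/P₁ = 1.228 L.
Isobaric, so V/T is constant: P₂ = P₁; V₂ = V₁·(T₂/T₁) = 0.3842 L.
Isochoric, so P/T is constant: V₃ = V₂; P₃ = P₂·(T₃/T₂) = 2.117 bar.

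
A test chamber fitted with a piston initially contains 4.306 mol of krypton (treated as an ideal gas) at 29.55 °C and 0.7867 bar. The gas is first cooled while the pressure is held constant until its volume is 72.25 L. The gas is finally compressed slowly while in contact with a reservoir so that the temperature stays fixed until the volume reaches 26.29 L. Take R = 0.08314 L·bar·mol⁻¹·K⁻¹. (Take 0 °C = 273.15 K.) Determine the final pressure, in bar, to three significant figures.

P₃ ≈ 2.16 bar

Convert: T₁ = 302.7 K.
From PV = nRT: V₁ = nRT₁/P₁ = 137.7 L.
Isobaric, so V/T is constant: P₂ = P₁; T₂ = T₁·(V₂/V₁) = 158.8 K.
Isothermal, so P V is constant: T₃ = T₂; P₃ = P₂·(V₂/V₃) = 2.162 bar.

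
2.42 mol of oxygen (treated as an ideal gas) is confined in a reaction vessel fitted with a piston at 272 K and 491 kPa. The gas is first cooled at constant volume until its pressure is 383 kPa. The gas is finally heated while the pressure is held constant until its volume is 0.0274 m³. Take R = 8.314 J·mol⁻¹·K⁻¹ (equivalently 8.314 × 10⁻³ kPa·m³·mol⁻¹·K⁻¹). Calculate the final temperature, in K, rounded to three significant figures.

T₃ ≈ 522 K

From PV = nRT: V₁ = nRT₁/P₁ = 0.01115 m³.
Isochoric, so P/T is constant: V₂ = V₁; T₂ = T₁·(P₂/P₁) = 212.2 K.
Isobaric, so V/T is constant: P₃ = P₂; T₃ = T₂·(V₃/V₂) = 521.6 K.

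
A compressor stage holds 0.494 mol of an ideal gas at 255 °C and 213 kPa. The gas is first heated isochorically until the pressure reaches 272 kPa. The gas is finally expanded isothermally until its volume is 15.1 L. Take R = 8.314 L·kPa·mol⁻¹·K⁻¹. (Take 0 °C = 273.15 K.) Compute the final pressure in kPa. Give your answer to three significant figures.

P₃ ≈ 183 kPa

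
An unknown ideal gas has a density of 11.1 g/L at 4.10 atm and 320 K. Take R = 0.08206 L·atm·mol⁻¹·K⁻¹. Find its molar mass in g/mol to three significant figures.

M ≈ 71.1 g/mol

ρ = PM/(RT) ⇒ M = ρRT/P = (11.1 × 0.08206 × 320.0) / 4.10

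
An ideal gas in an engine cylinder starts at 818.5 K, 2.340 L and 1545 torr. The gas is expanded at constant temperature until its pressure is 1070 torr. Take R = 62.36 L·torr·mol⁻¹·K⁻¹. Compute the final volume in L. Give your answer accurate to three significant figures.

T constant ⇒ Boyle's law P V = const: T₂ = T₁; V₂ = V₁·(P₁/P₂) = 3.379 L.

V₂ ≈ 3.38 L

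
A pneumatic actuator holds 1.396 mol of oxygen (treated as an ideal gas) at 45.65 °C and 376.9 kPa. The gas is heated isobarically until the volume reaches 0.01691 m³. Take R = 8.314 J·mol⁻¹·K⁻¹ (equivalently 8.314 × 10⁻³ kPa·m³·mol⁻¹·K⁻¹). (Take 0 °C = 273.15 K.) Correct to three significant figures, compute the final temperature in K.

Convert: T₁ = 318.8 K.
From PV = nRT: V₁ = nRT₁/P₁ = 0.009817 m³.
P constant ⇒ V ∝ T: P₂ = P₁; T₂ = T₁·(V₂/V₁) = 549.1 K.

T₂ ≈ 549 K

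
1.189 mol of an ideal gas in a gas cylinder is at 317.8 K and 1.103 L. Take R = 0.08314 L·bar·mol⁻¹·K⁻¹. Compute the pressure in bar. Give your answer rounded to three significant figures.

P ≈ 28.5 bar

PV = nRT ⇒ P = nRT/V = (1.189 × 0.08314 × 317.8) / 1.103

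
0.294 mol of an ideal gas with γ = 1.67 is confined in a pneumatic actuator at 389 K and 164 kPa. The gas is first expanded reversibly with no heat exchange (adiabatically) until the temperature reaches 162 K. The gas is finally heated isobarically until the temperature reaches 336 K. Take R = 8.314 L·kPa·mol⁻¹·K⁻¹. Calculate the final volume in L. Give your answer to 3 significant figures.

From PV = nRT: V₁ = nRT₁/P₁ = 5.798 L.
Adiabatic (γ = 1.67), T V^(γ−1) and P V^γ constant: P₂ = P₁·(T₂/T₁)^(γ/(γ−1)) = 18.48 kPa; V₂ = V₁·(T₁/T₂)^(1/(γ−1)) = 21.43 L.
Isobaric, so V/T is constant: P₃ = P₂; V₃ = V₂·(T₃/T₂) = 44.45 L.

V₃ ≈ 44.5 L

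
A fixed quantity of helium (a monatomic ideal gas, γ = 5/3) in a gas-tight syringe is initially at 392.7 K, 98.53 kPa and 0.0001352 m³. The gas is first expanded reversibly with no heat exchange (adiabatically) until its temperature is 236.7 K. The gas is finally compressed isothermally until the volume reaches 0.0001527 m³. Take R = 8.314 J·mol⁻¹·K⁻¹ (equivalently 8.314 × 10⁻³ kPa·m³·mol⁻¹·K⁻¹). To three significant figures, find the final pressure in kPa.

Reversible adiabatic, γ = 5/3: P₂ = P₁·(T₂/T₁)^(γ/(γ−1)) = 27.79 kPa; V₂ = V₁·(T₁/T₂)^(1/(γ−1)) = 0.0002889 m³.
Isothermal, so P V is constant: T₃ = T₂; P₃ = P₂·(V₂/V₃) = 52.58 kPa.

P₃ ≈ 52.6 kPa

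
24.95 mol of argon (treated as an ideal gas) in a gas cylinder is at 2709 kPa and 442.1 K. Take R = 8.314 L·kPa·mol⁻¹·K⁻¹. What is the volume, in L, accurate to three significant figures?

V ≈ 33.9 L

PV = nRT ⇒ V = nRT/P = (24.95 × 8.314 × 442.1) / 2709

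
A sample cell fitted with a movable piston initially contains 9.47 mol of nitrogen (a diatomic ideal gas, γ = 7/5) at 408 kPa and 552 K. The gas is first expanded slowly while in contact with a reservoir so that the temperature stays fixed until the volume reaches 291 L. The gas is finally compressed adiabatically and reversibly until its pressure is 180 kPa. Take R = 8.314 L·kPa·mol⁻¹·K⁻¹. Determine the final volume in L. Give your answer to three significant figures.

V₃ ≈ 255 L

From PV = nRT: V₁ = nRT₁/P₁ = 106.5 L.
Isothermal, so P V is constant: T₂ = T₁; P₂ = P₁·(V₁/V₂) = 149.4 kPa.
Reversible adiabatic, γ = 7/5: T₃ = T₂·(P₃/P₂)^((γ−1)/γ) = 582.2 K; V₃ = V₂·(P₂/P₃)^(1/γ) = 254.7 L.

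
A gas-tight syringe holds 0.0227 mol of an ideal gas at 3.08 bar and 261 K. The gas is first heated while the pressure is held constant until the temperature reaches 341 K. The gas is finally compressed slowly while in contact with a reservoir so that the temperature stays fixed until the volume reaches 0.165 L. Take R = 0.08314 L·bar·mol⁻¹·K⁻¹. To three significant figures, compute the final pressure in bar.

P₃ ≈ 3.90 bar

From PV = nRT: V₁ = nRT₁/P₁ = 0.1599 L.
Isobaric, so V/T is constant: P₂ = P₁; V₂ = V₁·(T₂/T₁) = 0.2089 L.
Isothermal, so P V is constant: T₃ = T₂; P₃ = P₂·(V₂/V₃) = 3.900 bar.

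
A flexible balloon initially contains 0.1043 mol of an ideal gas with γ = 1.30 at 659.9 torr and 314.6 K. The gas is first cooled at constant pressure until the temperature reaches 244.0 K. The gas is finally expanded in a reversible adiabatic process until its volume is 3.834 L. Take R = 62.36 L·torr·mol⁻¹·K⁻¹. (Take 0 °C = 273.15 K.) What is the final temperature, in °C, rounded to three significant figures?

T₃ ≈ -61.0 °C

From PV = nRT: V₁ = nRT₁/P₁ = 3.101 L.
P constant ⇒ V ∝ T: P₂ = P₁; V₂ = V₁·(T₂/T₁) = 2.405 L.
Reversible adiabatic, γ = 1.30: T₃ = T₂·(V₂/V₃)^(γ−1) = 212.1 K; P₃ = P₂·(V₂/V₃)^γ = 359.9 torr.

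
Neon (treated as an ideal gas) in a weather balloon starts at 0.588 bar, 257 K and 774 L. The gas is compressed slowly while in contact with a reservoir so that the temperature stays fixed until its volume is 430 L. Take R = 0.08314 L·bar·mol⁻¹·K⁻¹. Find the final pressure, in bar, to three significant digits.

T constant ⇒ Boyle's law P V = const: T₂ = T₁; P₂ = P₁·(V₁/V₂) = 1.058 bar.

P₂ ≈ 1.06 bar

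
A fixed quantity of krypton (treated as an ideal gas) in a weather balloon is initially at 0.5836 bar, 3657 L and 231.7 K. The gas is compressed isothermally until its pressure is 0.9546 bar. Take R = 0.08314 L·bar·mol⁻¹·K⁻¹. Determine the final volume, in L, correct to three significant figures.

T constant ⇒ Boyle's law P V = const: T₂ = T₁; V₂ = V₁·(P₁/P₂) = 2236 L.

V₂ ≈ 2.24e+03 L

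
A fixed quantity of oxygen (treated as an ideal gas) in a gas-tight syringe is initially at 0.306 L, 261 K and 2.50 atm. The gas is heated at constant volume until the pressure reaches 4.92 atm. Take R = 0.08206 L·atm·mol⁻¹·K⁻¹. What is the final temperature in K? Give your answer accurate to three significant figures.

V constant ⇒ P ∝ T: V₂ = V₁; T₂ = T₁·(P₂/P₁) = 513.6 K.

T₂ ≈ 514 K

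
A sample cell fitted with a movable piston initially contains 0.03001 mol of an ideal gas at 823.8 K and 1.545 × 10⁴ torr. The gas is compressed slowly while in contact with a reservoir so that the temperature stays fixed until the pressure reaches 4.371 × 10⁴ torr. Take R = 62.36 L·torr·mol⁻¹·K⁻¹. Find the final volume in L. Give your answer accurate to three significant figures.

From PV = nRT: V₁ = nRT₁/P₁ = 0.09979 L.
Isothermal, so P V is constant: T₂ = T₁; V₂ = V₁·(P₁/P₂) = 0.03527 L.

V₂ ≈ 0.0353 L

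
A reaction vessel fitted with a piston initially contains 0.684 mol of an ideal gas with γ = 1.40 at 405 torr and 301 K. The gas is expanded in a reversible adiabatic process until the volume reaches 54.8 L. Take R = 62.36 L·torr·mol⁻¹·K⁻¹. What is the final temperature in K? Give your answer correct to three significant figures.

T₂ ≈ 242 K

From PV = nRT: V₁ = nRT₁/P₁ = 31.70 L.
Reversible adiabatic, γ = 1.40: T₂ = T₁·(V₁/V₂)^(γ−1) = 241.8 K; P₂ = P₁·(V₁/V₂)^γ = 188.2 torr.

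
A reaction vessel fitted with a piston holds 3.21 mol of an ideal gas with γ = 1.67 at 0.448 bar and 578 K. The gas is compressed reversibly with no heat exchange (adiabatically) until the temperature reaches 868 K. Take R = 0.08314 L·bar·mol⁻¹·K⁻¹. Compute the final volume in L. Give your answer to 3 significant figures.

From PV = nRT: V₁ = nRT₁/P₁ = 344.3 L.
Adiabatic (γ = 1.67), T V^(γ−1) and P V^γ constant: P₂ = P₁·(T₂/T₁)^(γ/(γ−1)) = 1.234 bar; V₂ = V₁·(T₁/T₂)^(1/(γ−1)) = 187.7 L.

V₂ ≈ 188 L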